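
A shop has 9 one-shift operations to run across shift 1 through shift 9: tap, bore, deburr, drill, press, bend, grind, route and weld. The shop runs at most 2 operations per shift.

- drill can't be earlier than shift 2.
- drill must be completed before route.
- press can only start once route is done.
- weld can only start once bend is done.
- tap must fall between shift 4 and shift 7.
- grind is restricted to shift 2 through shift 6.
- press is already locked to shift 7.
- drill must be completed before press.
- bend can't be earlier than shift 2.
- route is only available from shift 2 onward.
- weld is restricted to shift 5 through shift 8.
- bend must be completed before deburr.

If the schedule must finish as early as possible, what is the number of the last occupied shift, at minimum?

7

The precedence chain requires at least 3 distinct shifts.
With at most 2 per shift and 9 operations, at least 5 shifts are needed.
press can't be placed before shift 7, so the schedule must run through at least shift 7.
7 works (last occupied shift: shift 7): for example weld -> shift 5, bore -> shift 1, bend -> shift 3, route -> shift 3, grind -> shift 2, deburr -> shift 4, press -> shift 7, drill -> shift 2, tap -> shift 4.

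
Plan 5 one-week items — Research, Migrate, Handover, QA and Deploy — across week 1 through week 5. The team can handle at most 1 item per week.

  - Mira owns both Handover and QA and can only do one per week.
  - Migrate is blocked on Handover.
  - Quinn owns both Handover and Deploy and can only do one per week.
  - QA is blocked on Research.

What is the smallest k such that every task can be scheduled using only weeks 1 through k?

5

The precedence chain requires at least 2 distinct weeks.
With at most 1 per week and 5 tasks, at least 5 weeks are needed.
5 works (last occupied week: week 5): for example Deploy -> week 5; Research -> week 1; QA -> week 4; Handover -> week 2; Migrate -> week 3.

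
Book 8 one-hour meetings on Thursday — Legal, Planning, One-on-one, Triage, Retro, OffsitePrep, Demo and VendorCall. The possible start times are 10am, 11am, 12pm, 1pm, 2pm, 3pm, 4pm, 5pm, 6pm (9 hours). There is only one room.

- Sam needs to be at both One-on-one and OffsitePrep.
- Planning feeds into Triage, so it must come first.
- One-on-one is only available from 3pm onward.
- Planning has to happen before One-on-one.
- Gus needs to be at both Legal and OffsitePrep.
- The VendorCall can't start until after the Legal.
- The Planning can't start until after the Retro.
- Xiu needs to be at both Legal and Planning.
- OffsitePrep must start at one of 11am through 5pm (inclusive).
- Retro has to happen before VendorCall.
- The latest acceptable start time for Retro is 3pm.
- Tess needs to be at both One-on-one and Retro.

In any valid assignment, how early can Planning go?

Precedence pushes Planning to at least 11am; downstream work caps Planning at 5pm.
Planning at 11am is achievable: Planning=11am; Retro=10am; VendorCall=2pm; Triage=4pm; One-on-one=3pm; Demo=5pm; Legal=1pm; OffsitePrep=12pm.

11am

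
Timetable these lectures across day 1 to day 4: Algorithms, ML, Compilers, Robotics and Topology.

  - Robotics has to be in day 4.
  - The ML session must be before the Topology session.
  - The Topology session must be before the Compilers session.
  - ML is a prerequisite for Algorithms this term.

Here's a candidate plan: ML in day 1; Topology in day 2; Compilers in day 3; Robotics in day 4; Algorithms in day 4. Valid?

Yes, all constraints hold

The Topology session must be before the Compilers session — holds.
Robotics has to be in day 4 — holds.
The ML session must be before the Topology session — holds.
ML is a prerequisite for Algorithms this term — holds.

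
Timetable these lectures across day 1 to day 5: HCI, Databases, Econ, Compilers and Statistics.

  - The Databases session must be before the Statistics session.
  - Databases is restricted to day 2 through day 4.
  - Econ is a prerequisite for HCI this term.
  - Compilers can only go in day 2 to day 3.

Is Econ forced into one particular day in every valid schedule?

No

Econ can be day 1 (e.g. Econ=day 1, Databases=day 2, Compilers=day 2, HCI=day 2, Statistics=day 3) or day 2 (e.g. Statistics in day 3, Econ in day 2, Compilers in day 2, HCI in day 3, Databases in day 2).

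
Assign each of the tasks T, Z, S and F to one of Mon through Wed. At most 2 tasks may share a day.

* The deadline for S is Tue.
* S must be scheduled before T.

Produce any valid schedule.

T=Tue, F=Tue, S=Mon, Z=Mon

Checking: S(Mon) before T(Tue); S=Mon in [Mon,Tue]; max 2 per day (cap 2).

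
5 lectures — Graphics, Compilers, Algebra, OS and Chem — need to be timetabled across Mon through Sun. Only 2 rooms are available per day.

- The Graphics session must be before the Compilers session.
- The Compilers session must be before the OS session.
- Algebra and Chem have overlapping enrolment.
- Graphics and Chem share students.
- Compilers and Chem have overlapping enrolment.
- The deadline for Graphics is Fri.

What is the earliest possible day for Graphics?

Mon

Graphics's own window allows nothing later than Fri.
Graphics at Mon is achievable: Compilers=Tue; Chem=Wed; Algebra=Mon; OS=Wed; Graphics=Mon.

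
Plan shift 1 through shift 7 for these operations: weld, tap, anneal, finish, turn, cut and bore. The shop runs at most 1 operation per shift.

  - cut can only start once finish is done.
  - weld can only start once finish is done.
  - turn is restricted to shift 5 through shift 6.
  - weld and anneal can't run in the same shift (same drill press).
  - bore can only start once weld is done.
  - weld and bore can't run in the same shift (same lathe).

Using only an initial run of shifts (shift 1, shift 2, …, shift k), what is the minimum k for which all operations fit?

The precedence chain requires at least 3 distinct shifts.
With at most 1 per shift and 7 operations, at least 7 shifts are needed.
turn can't be placed before shift 5, so the schedule must run through at least shift 5.
7 works (last occupied shift: shift 7): for example turn -> shift 5; tap -> shift 6; cut -> shift 3; finish -> shift 1; anneal -> shift 7; bore -> shift 4; weld -> shift 2.

7 shifts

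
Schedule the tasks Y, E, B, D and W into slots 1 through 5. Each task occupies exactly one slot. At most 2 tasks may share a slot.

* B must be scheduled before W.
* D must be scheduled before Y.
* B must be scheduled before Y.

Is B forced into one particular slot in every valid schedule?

No

B can be 1 (e.g. B=1, E=3, D=1, Y=2, W=2) or 2 (e.g. D=1; E=1; B=2; W=3; Y=3).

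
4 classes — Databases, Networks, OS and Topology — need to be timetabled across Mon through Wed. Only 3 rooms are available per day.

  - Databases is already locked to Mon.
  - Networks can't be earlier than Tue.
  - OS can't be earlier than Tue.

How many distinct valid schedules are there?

12

Splitting on Networks: it can be Tue (6), Wed (6). Listing each branch's schedules as (Databases, OS, Topology):
Networks=Tue: (Mon,Tue,Mon) (Mon,Tue,Tue) (Mon,Tue,Wed) (Mon,Wed,Mon) (Mon,Wed,Tue) (Mon,Wed,Wed) — 6.
Networks=Wed: (Mon,Tue,Mon) (Mon,Tue,Tue) (Mon,Tue,Wed) (Mon,Wed,Mon) (Mon,Wed,Tue) (Mon,Wed,Wed) — 6.
Summing: 6 + 6 = 12.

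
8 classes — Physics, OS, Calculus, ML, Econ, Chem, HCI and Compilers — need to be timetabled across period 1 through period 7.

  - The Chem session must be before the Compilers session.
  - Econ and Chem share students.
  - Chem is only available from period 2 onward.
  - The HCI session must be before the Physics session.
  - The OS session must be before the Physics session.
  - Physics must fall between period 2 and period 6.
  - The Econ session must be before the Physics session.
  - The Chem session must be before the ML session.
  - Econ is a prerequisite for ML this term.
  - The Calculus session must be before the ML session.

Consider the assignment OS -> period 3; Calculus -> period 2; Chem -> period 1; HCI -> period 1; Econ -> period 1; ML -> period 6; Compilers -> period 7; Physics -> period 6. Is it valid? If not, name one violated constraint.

No — it violates: Econ and Chem share students

The Calculus session must be before the ML session — holds.
The Chem session must be before the Compilers session — holds.
The Chem session must be before the ML session — holds.
Econ is a prerequisite for ML this term — holds.
Chem is only available from period 2 onward — violated.
Econ and Chem share students — violated.
The Econ session must be before the Physics session — holds.
The HCI session must be before the Physics session — holds.
The OS session must be before the Physics session — holds.
Physics must fall between period 2 and period 6 — holds.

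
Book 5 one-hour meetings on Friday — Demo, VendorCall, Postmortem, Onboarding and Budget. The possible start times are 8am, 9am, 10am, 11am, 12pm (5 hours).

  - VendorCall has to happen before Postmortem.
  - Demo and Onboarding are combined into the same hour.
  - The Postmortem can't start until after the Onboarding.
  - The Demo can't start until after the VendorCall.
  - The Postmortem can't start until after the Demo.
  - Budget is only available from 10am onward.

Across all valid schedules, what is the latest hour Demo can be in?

11am

Precedence pushes Demo to at least 9am; downstream work caps Demo at 11am.
Demo at 11am is achievable: VendorCall=8am, Postmortem=12pm, Demo=11am, Onboarding=11am, Budget=10am.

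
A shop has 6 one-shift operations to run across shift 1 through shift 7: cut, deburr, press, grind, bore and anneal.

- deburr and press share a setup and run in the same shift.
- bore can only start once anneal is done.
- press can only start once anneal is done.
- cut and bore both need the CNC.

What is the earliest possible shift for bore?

shift 2

Precedence pushes bore to at least shift 2.
bore at shift 2 is achievable: anneal -> shift 1; grind -> shift 1; bore -> shift 2; cut -> shift 1; deburr -> shift 2; press -> shift 2.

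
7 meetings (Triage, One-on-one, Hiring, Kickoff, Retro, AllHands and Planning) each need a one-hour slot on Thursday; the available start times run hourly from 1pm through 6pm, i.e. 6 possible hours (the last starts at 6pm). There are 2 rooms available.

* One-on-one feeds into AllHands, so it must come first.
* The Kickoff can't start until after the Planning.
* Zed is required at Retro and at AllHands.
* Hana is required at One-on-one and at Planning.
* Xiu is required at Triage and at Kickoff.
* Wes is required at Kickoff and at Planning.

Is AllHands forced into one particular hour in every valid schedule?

AllHands can be 2pm (e.g. Retro in 4pm, Hiring in 3pm, Kickoff in 3pm, One-on-one in 1pm, Planning in 2pm, Triage in 1pm, AllHands in 2pm) or 3pm (e.g. Triage -> 1pm; Kickoff -> 3pm; Retro -> 4pm; One-on-one -> 1pm; AllHands -> 3pm; Hiring -> 2pm; Planning -> 2pm).

No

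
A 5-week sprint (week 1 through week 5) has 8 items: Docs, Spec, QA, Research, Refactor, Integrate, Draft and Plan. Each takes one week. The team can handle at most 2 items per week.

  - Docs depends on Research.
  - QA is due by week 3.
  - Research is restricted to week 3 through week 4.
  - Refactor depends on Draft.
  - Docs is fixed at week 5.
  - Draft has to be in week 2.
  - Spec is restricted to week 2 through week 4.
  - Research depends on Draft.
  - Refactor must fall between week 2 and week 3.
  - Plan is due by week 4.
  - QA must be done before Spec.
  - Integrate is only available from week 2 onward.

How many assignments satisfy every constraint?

Splitting on Spec: it can be week 2 (11), week 3 (10), week 4 (23). Listing each branch's schedules as (Docs, QA, Research, Refactor, Integrate, Draft, Plan) by week number:
Spec=week 2: (5,1,3,3,4,2,1) (5,1,3,3,4,2,4) (5,1,3,3,5,2,1) (5,1,3,3,5,2,4) (5,1,4,3,3,2,1) (5,1,4,3,3,2,4) (5,1,4,3,4,2,1) (5,1,4,3,4,2,3) (5,1,4,3,5,2,1) (5,1,4,3,5,2,3) (5,1,4,3,5,2,4) — 11.
Spec=week 3: (5,1,4,3,2,2,1) (5,1,4,3,2,2,4) (5,1,4,3,4,2,1) (5,1,4,3,4,2,2) (5,1,4,3,5,2,1) (5,1,4,3,5,2,2) (5,1,4,3,5,2,4) (5,2,4,3,4,2,1) (5,2,4,3,5,2,1) (5,2,4,3,5,2,4) — 10.
Spec=week 4: (5,1,3,3,2,2,1) (5,1,3,3,2,2,4) (5,1,3,3,4,2,1) (5,1,3,3,4,2,2) (5,1,3,3,5,2,1) (5,1,3,3,5,2,2) (5,1,3,3,5,2,4) (5,1,4,3,2,2,1) (5,1,4,3,2,2,3) (5,1,4,3,3,2,1) (5,1,4,3,3,2,2) (5,1,4,3,5,2,1) (5,1,4,3,5,2,2) (5,1,4,3,5,2,3) (5,2,3,3,4,2,1) (5,2,3,3,5,2,1) (5,2,3,3,5,2,4) (5,2,4,3,3,2,1) (5,2,4,3,5,2,1) (5,2,4,3,5,2,3) (5,3,4,3,2,2,1) (5,3,4,3,5,2,1) (5,3,4,3,5,2,2) — 23.
Summing: 11 + 10 + 23 = 44.

44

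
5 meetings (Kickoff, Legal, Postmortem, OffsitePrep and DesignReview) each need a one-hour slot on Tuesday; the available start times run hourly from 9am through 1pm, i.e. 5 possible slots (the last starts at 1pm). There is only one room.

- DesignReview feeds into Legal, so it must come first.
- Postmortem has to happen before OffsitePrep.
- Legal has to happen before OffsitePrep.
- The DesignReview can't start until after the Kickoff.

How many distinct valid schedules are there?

4

Enumerating: Postmortem=12pm, Legal=11am, OffsitePrep=1pm, DesignReview=10am, Kickoff=9am | Postmortem in 11am, OffsitePrep in 1pm, DesignReview in 10am, Legal in 12pm, Kickoff in 9am | DesignReview=11am, Kickoff=9am, OffsitePrep=1pm, Legal=12pm, Postmortem=10am | Postmortem -> 9am; DesignReview -> 11am; Legal -> 12pm; OffsitePrep -> 1pm; Kickoff -> 10am.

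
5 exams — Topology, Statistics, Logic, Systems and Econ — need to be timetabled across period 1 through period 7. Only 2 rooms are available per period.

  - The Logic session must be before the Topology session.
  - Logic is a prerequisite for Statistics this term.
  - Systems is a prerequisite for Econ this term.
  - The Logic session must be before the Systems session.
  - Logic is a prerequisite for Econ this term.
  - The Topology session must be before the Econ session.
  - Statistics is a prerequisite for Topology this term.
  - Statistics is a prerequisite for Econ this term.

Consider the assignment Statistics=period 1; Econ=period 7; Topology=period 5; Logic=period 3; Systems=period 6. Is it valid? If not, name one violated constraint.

The Logic session must be before the Topology session — holds.
Logic is a prerequisite for Statistics this term — violated.
The Logic session must be before the Systems session — holds.
The Topology session must be before the Econ session — holds.
Systems is a prerequisite for Econ this term — holds.
Statistics is a prerequisite for Topology this term — holds.
Logic is a prerequisite for Econ this term — holds.
Only 2 rooms are available per period — holds.
Statistics is a prerequisite for Econ this term — holds.

No — it violates: Logic is a prerequisite for Statistics this term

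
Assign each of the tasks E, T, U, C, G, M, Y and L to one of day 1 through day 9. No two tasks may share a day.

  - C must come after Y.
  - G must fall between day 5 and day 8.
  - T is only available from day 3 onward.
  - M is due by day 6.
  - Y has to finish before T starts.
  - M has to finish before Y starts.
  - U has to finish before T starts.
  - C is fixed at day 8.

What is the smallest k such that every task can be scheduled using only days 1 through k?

The precedence chain requires at least 3 distinct days.
With at most 1 per day and 8 tasks, at least 8 days are needed.
C can't be placed before day 8, so the schedule must run through at least day 8.
8 works (last occupied day: day 8): for example G -> day 5; U -> day 3; E -> day 6; L -> day 7; T -> day 4; M -> day 1; Y -> day 2; C -> day 8.

8 days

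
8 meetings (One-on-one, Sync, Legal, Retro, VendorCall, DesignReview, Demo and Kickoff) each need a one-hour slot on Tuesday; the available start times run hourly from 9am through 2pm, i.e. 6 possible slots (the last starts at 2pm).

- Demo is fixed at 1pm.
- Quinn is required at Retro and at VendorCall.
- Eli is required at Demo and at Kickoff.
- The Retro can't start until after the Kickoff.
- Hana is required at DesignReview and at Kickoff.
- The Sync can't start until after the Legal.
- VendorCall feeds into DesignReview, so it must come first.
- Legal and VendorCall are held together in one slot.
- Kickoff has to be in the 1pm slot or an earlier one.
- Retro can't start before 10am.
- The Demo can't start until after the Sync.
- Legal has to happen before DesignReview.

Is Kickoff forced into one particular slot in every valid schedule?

No

Kickoff can be 9am (e.g. VendorCall in 9am, DesignReview in 10am, Demo in 1pm, Sync in 10am, Retro in 10am, One-on-one in 9am, Kickoff in 9am, Legal in 9am) or 10am (e.g. Demo -> 1pm, VendorCall -> 9am, One-on-one -> 9am, Retro -> 11am, Kickoff -> 10am, Sync -> 10am, DesignReview -> 11am, Legal -> 9am).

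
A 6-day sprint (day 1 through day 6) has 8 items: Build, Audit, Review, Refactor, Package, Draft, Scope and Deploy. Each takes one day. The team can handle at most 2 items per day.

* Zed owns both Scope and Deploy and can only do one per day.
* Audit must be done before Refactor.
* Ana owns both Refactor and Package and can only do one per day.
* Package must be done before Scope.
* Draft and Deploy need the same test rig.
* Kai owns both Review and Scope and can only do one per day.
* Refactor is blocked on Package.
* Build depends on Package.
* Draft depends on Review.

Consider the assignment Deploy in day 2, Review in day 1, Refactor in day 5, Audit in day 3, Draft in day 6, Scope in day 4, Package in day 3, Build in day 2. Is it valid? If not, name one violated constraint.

Invalid. Build depends on Package.

Kai owns both Review and Scope and can only do one per day — holds.
The team can handle at most 2 items per day — holds.
Zed owns both Scope and Deploy and can only do one per day — holds.
Package must be done before Scope — holds.
Build depends on Package — violated.
Ana owns both Refactor and Package and can only do one per day — holds.
Audit must be done before Refactor — holds.
Draft and Deploy need the same test rig — holds.
Refactor is blocked on Package — holds.
Draft depends on Review — holds.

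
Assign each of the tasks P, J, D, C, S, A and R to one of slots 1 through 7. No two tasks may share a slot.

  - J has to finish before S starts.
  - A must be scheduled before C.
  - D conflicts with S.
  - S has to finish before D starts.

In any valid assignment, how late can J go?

5

Downstream work caps J at 5.
J at 5 is achievable: C -> 2; S -> 6; D -> 7; R -> 4; J -> 5; P -> 3; A -> 1.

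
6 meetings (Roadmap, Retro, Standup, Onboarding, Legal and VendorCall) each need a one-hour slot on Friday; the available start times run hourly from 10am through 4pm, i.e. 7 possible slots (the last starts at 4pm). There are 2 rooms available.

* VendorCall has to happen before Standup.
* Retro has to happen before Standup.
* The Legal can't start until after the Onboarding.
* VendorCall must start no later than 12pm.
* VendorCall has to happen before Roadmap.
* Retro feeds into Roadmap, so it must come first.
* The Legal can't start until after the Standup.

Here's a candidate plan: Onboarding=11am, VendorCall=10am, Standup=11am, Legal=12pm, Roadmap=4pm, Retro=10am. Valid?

VendorCall has to happen before Standup — holds.
VendorCall has to happen before Roadmap — holds.
Retro feeds into Roadmap, so it must come first — holds.
The Legal can't start until after the Standup — holds.
The Legal can't start until after the Onboarding — holds.
There are 2 rooms available — holds.
Retro has to happen before Standup — holds.
VendorCall must start no later than 12pm — holds.

Yes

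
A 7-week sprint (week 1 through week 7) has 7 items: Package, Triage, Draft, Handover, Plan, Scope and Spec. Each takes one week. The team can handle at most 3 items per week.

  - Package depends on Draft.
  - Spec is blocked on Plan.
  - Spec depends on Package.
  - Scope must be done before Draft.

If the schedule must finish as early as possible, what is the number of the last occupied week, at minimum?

The precedence chain requires at least 4 distinct weeks.
With at most 3 per week and 7 tasks, at least 3 weeks are needed.
4 works (last occupied week: week 4): for example Triage -> week 1, Package -> week 3, Spec -> week 4, Plan -> week 1, Scope -> week 1, Handover -> week 2, Draft -> week 2.

4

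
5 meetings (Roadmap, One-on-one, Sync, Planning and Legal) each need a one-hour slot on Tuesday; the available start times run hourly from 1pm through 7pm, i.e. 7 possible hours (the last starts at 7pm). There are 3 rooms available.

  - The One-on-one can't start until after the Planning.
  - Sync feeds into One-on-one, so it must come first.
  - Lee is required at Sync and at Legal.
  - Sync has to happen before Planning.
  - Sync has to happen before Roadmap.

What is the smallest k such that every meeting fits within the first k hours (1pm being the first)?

The precedence chain requires at least 3 distinct hours.
With at most 3 per hour and 5 meetings, at least 2 hours are needed.
3 works (last occupied hour: 3pm): for example One-on-one in 3pm, Planning in 2pm, Roadmap in 2pm, Legal in 2pm, Sync in 1pm.

3 hours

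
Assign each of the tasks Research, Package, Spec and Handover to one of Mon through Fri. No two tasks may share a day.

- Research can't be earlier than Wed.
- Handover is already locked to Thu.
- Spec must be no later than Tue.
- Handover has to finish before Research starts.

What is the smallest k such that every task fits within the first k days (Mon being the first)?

The precedence chain requires at least 2 distinct days.
With at most 1 per day and 4 tasks, at least 4 days are needed.
Propagating the time windows through the other constraints, Research can't land before Fri — that is day 5 counting from Mon — so the schedule must run through at least 5 days.
5 works (last occupied day: Fri): for example Package -> Tue; Research -> Fri; Handover -> Thu; Spec -> Mon.

5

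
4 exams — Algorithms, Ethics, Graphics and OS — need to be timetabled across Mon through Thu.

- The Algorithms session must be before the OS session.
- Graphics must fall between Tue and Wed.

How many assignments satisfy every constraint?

Splitting on Algorithms: it can be Mon (24), Tue (16), Wed (8). Listing each branch's schedules as (Ethics, Graphics, OS):
Algorithms=Mon: (Mon,Tue,Tue) (Mon,Tue,Wed) (Mon,Tue,Thu) (Mon,Wed,Tue) (Mon,Wed,Wed) (Mon,Wed,Thu) (Tue,Tue,Tue) (Tue,Tue,Wed) (Tue,Tue,Thu) (Tue,Wed,Tue) (Tue,Wed,Wed) (Tue,Wed,Thu) (Wed,Tue,Tue) (Wed,Tue,Wed) (Wed,Tue,Thu) (Wed,Wed,Tue) (Wed,Wed,Wed) (Wed,Wed,Thu) (Thu,Tue,Tue) (Thu,Tue,Wed) (Thu,Tue,Thu) (Thu,Wed,Tue) (Thu,Wed,Wed) (Thu,Wed,Thu) — 24.
Algorithms=Tue: (Mon,Tue,Wed) (Mon,Tue,Thu) (Mon,Wed,Wed) (Mon,Wed,Thu) (Tue,Tue,Wed) (Tue,Tue,Thu) (Tue,Wed,Wed) (Tue,Wed,Thu) (Wed,Tue,Wed) (Wed,Tue,Thu) (Wed,Wed,Wed) (Wed,Wed,Thu) (Thu,Tue,Wed) (Thu,Tue,Thu) (Thu,Wed,Wed) (Thu,Wed,Thu) — 16.
Algorithms=Wed: (Mon,Tue,Thu) (Mon,Wed,Thu) (Tue,Tue,Thu) (Tue,Wed,Thu) (Wed,Tue,Thu) (Wed,Wed,Thu) (Thu,Tue,Thu) (Thu,Wed,Thu) — 8.
Summing: 24 + 16 + 8 = 48.

48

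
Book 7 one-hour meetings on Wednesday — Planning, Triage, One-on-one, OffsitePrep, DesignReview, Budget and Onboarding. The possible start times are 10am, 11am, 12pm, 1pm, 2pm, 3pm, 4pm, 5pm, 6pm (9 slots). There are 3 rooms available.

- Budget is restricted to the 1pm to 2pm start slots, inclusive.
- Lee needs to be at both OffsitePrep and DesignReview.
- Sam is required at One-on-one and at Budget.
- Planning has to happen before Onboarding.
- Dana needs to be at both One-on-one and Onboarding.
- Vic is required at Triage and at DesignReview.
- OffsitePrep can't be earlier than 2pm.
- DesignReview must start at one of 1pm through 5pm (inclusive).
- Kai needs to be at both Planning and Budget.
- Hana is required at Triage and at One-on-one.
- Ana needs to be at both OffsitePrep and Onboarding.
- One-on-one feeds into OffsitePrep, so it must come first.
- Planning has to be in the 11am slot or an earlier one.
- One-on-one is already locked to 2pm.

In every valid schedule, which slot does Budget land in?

1pm

Budget's window is 1pm–2pm.
One-on-one is fixed at 2pm, and Budget can't share a slot with One-on-one.
So Budget must be 1pm.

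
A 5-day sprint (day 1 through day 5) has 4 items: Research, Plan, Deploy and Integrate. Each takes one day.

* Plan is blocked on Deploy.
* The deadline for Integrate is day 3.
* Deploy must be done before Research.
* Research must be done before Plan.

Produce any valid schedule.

Plan in day 3, Research in day 2, Deploy in day 1, Integrate in day 1

Checking: Deploy(day 1) before Research(day 2); Deploy(day 1) before Plan(day 3); Research(day 2) before Plan(day 3); Integrate=day 1 in [day 1,day 3].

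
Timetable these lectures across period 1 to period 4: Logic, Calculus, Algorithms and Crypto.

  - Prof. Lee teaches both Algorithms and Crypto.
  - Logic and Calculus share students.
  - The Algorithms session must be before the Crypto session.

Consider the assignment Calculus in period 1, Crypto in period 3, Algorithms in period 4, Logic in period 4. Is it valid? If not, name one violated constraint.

No. The Algorithms session must be before the Crypto session is not satisfied.

The Algorithms session must be before the Crypto session — violated.
Logic and Calculus share students — holds.
Prof. Lee teaches both Algorithms and Crypto — holds.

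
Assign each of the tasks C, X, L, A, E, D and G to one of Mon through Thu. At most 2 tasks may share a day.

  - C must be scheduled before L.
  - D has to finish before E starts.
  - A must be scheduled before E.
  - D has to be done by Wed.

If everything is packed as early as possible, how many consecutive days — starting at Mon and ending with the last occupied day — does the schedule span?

4 days

The precedence chain requires at least 2 distinct days.
With at most 2 per day and 7 tasks, at least 4 days are needed.
4 works (last occupied day: Thu): for example X -> Wed, D -> Mon, L -> Wed, C -> Tue, E -> Tue, G -> Thu, A -> Mon.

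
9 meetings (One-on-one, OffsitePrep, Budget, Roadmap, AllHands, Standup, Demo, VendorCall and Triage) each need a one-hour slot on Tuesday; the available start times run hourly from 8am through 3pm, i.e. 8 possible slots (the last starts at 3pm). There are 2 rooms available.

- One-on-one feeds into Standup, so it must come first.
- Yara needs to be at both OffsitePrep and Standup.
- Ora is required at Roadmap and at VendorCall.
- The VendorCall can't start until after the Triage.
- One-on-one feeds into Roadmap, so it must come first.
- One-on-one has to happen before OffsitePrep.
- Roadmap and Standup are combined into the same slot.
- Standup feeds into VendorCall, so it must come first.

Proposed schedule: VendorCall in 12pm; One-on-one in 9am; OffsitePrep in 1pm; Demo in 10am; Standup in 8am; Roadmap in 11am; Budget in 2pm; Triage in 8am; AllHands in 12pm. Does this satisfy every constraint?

No — it violates: Roadmap and Standup are combined into the same slot

One-on-one has to happen before OffsitePrep — holds.
There are 2 rooms available — holds.
Roadmap and Standup are combined into the same slot — violated.
One-on-one feeds into Standup, so it must come first — violated.
Standup feeds into VendorCall, so it must come first — holds.
Yara needs to be at both OffsitePrep and Standup — holds.
Ora is required at Roadmap and at VendorCall — holds.
One-on-one feeds into Roadmap, so it must come first — holds.
The VendorCall can't start until after the Triage — holds.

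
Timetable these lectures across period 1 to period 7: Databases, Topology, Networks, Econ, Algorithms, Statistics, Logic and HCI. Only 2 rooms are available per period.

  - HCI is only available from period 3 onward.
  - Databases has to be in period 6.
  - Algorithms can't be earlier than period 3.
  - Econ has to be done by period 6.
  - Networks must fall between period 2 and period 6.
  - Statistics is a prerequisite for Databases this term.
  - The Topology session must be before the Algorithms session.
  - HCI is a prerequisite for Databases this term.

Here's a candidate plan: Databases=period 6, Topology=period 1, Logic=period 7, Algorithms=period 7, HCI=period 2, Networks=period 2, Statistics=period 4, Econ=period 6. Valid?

Only 2 rooms are available per period — holds.
Databases has to be in period 6 — holds.
HCI is a prerequisite for Databases this term — holds.
HCI is only available from period 3 onward — violated.
Algorithms can't be earlier than period 3 — holds.
The Topology session must be before the Algorithms session — holds.
Econ has to be done by period 6 — holds.
Networks must fall between period 2 and period 6 — holds.
Statistics is a prerequisite for Databases this term — holds.

No. HCI is only available from period 3 onward is not satisfied.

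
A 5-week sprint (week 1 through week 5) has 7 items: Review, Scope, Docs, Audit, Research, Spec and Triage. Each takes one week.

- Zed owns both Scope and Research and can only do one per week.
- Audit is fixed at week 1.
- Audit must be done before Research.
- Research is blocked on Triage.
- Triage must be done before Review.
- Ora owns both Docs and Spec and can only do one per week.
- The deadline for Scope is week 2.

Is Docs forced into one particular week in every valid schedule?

Docs can be week 1 (e.g. Spec=week 2, Review=week 2, Triage=week 1, Docs=week 1, Audit=week 1, Scope=week 1, Research=week 2) or week 2 (e.g. Docs=week 2; Triage=week 1; Review=week 2; Scope=week 1; Audit=week 1; Spec=week 1; Research=week 2).

No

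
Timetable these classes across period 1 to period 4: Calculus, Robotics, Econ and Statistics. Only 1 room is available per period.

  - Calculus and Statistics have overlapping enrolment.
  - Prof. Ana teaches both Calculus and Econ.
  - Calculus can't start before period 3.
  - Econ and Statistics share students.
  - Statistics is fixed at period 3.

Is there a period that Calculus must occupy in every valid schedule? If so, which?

period 4

Calculus's window is period 3–period 4.
Statistics is fixed at period 3, and Calculus can't share a period with Statistics.
So Calculus must be period 4.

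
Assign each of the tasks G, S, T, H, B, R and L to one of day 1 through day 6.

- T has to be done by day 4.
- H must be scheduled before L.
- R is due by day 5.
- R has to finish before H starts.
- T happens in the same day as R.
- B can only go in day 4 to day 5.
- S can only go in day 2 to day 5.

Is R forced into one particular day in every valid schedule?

No

R can be day 1 (e.g. B -> day 4, T -> day 1, R -> day 1, S -> day 2, L -> day 3, H -> day 2, G -> day 1) or day 2 (e.g. S in day 2, B in day 4, L in day 4, G in day 1, R in day 2, H in day 3, T in day 2).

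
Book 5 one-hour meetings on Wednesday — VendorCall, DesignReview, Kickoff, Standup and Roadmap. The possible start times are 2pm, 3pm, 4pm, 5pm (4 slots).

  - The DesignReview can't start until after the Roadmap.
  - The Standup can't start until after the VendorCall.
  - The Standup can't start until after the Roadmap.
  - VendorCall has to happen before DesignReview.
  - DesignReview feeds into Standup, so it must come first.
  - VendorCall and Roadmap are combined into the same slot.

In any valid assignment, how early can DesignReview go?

Precedence pushes DesignReview to at least 3pm; downstream work caps DesignReview at 4pm.
DesignReview at 3pm is achievable: DesignReview -> 3pm; Roadmap -> 2pm; Standup -> 4pm; VendorCall -> 2pm; Kickoff -> 2pm.

3pm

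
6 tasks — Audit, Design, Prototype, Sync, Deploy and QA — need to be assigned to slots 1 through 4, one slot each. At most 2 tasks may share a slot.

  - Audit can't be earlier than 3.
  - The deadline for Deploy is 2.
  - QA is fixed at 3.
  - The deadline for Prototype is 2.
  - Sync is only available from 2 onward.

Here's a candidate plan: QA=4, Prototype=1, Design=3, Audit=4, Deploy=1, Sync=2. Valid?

No. QA is fixed at 3 is not satisfied.

Sync is only available from 2 onward — holds.
The deadline for Deploy is 2 — holds.
The deadline for Prototype is 2 — holds.
QA is fixed at 3 — violated.
Audit can't be earlier than 3 — holds.
At most 2 tasks may share a slot — holds.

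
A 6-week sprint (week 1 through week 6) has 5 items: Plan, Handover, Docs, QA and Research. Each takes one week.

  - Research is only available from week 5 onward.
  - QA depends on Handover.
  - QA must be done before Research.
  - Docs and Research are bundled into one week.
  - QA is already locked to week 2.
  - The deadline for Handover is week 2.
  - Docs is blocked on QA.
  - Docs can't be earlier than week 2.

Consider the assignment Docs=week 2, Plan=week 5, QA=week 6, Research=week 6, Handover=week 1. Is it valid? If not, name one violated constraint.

Invalid. Docs is blocked on QA.

Research is only available from week 5 onward — holds.
Docs is blocked on QA — violated.
The deadline for Handover is week 2 — holds.
Docs and Research are bundled into one week — violated.
QA depends on Handover — holds.
QA is already locked to week 2 — violated.
QA must be done before Research — violated.
Docs can't be earlier than week 2 — holds.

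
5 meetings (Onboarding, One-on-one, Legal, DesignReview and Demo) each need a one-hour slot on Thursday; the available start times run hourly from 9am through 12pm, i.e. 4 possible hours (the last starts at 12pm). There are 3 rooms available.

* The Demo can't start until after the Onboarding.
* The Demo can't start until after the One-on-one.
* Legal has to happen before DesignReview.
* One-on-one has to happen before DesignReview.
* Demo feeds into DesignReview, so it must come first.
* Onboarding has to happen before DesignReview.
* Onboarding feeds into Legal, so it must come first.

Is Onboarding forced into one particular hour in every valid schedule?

No

Onboarding can be 9am (e.g. Demo=10am, DesignReview=11am, Onboarding=9am, One-on-one=9am, Legal=10am) or 10am (e.g. Demo -> 11am, Onboarding -> 10am, Legal -> 11am, One-on-one -> 9am, DesignReview -> 12pm).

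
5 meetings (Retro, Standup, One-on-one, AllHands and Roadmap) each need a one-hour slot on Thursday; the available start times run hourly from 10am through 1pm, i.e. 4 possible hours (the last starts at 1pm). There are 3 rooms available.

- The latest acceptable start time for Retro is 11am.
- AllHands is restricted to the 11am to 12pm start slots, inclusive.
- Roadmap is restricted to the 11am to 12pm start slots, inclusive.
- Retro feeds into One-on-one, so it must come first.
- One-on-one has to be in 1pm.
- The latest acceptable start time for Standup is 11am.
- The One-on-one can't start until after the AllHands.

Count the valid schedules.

Splitting on Retro: it can be 10am (8), 11am (7). Listing each branch's schedules as (Standup, One-on-one, AllHands, Roadmap):
Retro=10am: (10am,1pm,11am,11am) (10am,1pm,11am,12pm) (10am,1pm,12pm,11am) (10am,1pm,12pm,12pm) (11am,1pm,11am,11am) (11am,1pm,11am,12pm) (11am,1pm,12pm,11am) (11am,1pm,12pm,12pm) — 8.
Retro=11am: (10am,1pm,11am,11am) (10am,1pm,11am,12pm) (10am,1pm,12pm,11am) (10am,1pm,12pm,12pm) (11am,1pm,11am,12pm) (11am,1pm,12pm,11am) (11am,1pm,12pm,12pm) — 7.
Summing: 8 + 7 = 15.

15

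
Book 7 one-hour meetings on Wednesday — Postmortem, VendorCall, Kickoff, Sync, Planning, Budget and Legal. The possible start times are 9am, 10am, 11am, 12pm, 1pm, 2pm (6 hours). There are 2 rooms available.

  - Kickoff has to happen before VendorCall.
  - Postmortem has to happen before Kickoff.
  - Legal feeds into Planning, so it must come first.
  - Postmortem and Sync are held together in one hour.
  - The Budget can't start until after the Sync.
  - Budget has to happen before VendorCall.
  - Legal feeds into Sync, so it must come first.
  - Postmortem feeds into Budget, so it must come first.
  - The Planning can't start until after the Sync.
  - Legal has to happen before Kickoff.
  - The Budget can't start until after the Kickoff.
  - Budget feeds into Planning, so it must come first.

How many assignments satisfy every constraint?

8

Splitting on Postmortem: it can be 10am (6), 11am (2). Listing each branch's schedules as (VendorCall, Kickoff, Sync, Planning, Budget, Legal):
Postmortem=10am: (1pm,11am,10am,1pm,12pm,9am) (1pm,11am,10am,2pm,12pm,9am) (2pm,11am,10am,1pm,12pm,9am) (2pm,11am,10am,2pm,12pm,9am) (2pm,11am,10am,2pm,1pm,9am) (2pm,12pm,10am,2pm,1pm,9am) — 6.
Postmortem=11am: (2pm,12pm,11am,2pm,1pm,9am) (2pm,12pm,11am,2pm,1pm,10am) — 2.
Summing: 6 + 2 = 8.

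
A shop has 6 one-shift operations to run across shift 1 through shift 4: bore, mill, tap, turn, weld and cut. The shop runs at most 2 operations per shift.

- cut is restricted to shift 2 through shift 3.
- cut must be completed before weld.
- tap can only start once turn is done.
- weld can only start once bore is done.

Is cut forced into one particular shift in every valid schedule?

cut can be shift 2 (e.g. weld -> shift 3; turn -> shift 1; cut -> shift 2; tap -> shift 2; bore -> shift 1; mill -> shift 3) or shift 3 (e.g. cut -> shift 3; weld -> shift 4; bore -> shift 1; tap -> shift 2; mill -> shift 2; turn -> shift 1).

No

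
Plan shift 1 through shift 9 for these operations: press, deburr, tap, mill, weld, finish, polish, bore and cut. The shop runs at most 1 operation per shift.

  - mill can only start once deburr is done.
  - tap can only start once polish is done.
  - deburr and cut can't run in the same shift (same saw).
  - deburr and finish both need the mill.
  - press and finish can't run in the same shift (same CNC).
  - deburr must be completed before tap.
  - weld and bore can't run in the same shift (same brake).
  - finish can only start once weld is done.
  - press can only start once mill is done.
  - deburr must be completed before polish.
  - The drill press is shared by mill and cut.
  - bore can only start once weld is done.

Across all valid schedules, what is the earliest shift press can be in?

Precedence pushes press to at least shift 3.
press at shift 3 is achievable: weld -> shift 6; mill -> shift 2; polish -> shift 4; finish -> shift 7; tap -> shift 5; cut -> shift 9; press -> shift 3; bore -> shift 8; deburr -> shift 1.

shift 3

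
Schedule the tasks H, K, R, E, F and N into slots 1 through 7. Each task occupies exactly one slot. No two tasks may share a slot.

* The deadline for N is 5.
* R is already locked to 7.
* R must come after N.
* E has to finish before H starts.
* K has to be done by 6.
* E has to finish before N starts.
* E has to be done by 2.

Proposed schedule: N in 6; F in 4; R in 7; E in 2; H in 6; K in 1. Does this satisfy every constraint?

R is already locked to 7 — holds.
E has to finish before N starts — holds.
The deadline for N is 5 — violated.
E has to be done by 2 — holds.
R must come after N — holds.
No two tasks may share a slot — violated.
E has to finish before H starts — holds.
K has to be done by 6 — holds.

Invalid. No two tasks may share a slot.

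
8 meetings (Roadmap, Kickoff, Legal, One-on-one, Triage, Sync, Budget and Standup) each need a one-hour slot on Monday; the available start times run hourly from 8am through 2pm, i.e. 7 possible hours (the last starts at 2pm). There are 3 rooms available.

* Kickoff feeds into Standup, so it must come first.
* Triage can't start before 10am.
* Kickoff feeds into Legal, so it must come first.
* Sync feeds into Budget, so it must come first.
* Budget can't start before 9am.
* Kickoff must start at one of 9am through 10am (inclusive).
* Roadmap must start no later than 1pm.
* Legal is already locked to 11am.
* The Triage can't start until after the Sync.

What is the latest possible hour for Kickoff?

Kickoff is available from 9am; Kickoff's own window allows nothing later than 10am.
Kickoff at 10am is achievable: Roadmap=8am, One-on-one=8am, Legal=11am, Sync=8am, Budget=9am, Triage=10am, Standup=11am, Kickoff=10am.

10am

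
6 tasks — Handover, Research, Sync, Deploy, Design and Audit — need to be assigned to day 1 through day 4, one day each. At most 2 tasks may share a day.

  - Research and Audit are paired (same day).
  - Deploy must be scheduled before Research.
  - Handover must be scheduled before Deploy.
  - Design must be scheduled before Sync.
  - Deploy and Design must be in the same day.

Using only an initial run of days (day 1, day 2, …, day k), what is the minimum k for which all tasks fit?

4 days

The precedence chain requires at least 3 distinct days.
With at most 2 per day and 6 tasks, at least 3 days are needed.
Could 3 days be enough, i.e. nothing placed later than day 3? No: Sync must come after Design (at day 1 or later) → {day 2, day 3}; Design must come before Sync (at day 3 or earlier) → {day 1, day 2}; Deploy must come after Handover (at day 1 or later) → {day 2, day 3}; Research must come after Deploy (at day 2 or later) → {day 3}; Deploy must come before Research (at day 3 or earlier) → {day 2}; Audit must be in the same day as Research (in {day 3}) → {day 3}; Design must be in the same day as Deploy (in {day 2}) → {day 2}; Sync can't use day 2, already full with Deploy and Design (limit 2) → {day 3}; that puts Research, Sync and Audit all in day 3 — more than 2 per day.
So 3 days is not enough.
4 works (last occupied day: day 4): for example Design -> day 2; Deploy -> day 2; Sync -> day 4; Audit -> day 3; Research -> day 3; Handover -> day 1.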